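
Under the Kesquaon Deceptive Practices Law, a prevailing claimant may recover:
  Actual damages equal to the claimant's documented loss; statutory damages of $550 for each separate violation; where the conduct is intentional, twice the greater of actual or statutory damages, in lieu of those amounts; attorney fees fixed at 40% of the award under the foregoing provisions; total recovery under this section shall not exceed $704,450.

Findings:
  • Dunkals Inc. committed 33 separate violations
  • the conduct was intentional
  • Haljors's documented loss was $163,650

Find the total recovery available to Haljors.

Statutory damages: 33 × $550 = $18,150
Greater of actual damages ($163,650) or statutory damages ($18,150): $163,650
Doubled: 2 × $163,650 = $327,300
Attorney fees: 40% of $327,300 = $130,920
Total before cap: $327,300 + $130,920 = $458,220
Cap at $704,450: $458,220 is within the cap, no reduction.

$458,220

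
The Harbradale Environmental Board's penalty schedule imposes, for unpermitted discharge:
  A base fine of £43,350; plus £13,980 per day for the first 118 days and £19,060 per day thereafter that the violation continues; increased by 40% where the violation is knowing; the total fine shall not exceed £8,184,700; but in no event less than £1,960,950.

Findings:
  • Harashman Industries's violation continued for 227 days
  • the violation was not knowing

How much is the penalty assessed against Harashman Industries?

First 118 days: 118 × £13,980 = £1,649,640
Remaining days: (227 − 118) × £19,060 = £2,077,540
Per-day component: £1,649,640 + £2,077,540 = £3,727,180
Base plus per-day: £43,350 + £3,727,180 = £3,770,530
The violation was not knowing: no 40% increase.
Cap at £8,184,700: £3,770,530 is within the cap, no reduction.
Minimum £1,960,950: £3,770,530 meets the minimum, no increase.

£3,770,530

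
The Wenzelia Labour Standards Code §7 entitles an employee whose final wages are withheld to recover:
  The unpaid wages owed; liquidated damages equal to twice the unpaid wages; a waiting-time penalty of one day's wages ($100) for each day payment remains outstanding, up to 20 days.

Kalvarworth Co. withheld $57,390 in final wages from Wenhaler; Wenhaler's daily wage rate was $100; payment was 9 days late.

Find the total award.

Doubled: 2 × $57,390 = $114,780
Penalty days: min(9, 20) = 9
Waiting-time penalty: 9 × $100 = $900
Total award: $57,390 + $114,780 + $900 = $173,070

$173,070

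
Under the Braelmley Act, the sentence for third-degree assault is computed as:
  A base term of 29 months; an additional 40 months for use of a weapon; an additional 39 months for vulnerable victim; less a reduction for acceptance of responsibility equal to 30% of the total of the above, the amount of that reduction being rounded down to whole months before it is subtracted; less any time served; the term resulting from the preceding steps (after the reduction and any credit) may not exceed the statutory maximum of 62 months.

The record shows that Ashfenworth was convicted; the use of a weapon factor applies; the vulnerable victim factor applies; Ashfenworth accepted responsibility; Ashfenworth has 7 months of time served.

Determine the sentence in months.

62 months

Use of a weapon enhancement: +40 months
Vulnerable victim enhancement: +39 months
Adjusted term: 29 months + 40 months + 39 months = 108 months
Acceptance of responsibility reduction: 30% of 108 months = 32 months (rounded down)
After reduction: 108 − 32 = 76 months
Less time served: 76 months − 7 months = 69 months
Cap at 62 months: 69 months exceeds the cap → 62 months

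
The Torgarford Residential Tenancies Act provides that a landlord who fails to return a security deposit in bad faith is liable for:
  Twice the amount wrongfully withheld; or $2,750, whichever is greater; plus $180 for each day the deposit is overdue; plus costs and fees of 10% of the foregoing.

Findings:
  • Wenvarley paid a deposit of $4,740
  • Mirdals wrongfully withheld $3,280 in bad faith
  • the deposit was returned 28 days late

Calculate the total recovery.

Doubled: 2 × $3,280 = $6,560
Minimum $2,750: $6,560 meets the minimum, no increase.
Late-return penalty: 28 × $180 = $5,040
Damages plus late penalty: $6,560 + $5,040 = $11,600
Costs and fees: 10% of $11,600 = $1,160
Total recovery: $11,600 + $1,160 = $12,760

Recovery: $12,760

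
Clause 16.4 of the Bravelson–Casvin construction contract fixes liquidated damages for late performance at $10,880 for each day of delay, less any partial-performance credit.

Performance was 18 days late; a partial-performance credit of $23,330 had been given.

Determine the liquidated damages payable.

Per-day damages: 18 × $10,880 = $195,840
Less partial-performance credit: $195,840 − $23,330 = $172,510

$172,510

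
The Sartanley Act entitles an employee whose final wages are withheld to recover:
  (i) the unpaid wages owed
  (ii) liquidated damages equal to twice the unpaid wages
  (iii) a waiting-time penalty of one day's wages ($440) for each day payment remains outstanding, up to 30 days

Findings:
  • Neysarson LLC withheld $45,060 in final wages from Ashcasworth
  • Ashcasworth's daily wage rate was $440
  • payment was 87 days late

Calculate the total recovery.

Doubled: 2 × $45,060 = $90,120
Penalty days: min(87, 30) = 30
Waiting-time penalty: 30 × $440 = $13,200
Total award: $45,060 + $90,120 + $13,200 = $148,380

$148,380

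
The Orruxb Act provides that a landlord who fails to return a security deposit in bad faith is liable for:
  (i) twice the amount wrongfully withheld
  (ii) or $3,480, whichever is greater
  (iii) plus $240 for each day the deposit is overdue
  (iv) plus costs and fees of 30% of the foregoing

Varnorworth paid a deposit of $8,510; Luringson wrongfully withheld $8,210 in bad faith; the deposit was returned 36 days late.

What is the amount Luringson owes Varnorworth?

Recovery: $32,578

Doubled: 2 × $8,210 = $16,420
Minimum $3,480: $16,420 meets the minimum, no increase.
Late-return penalty: 36 × $240 = $8,640
Damages plus late penalty: $16,420 + $8,640 = $25,060
Costs and fees: 30% of $25,060 = $7,518
Total recovery: $25,060 + $7,518 = $32,578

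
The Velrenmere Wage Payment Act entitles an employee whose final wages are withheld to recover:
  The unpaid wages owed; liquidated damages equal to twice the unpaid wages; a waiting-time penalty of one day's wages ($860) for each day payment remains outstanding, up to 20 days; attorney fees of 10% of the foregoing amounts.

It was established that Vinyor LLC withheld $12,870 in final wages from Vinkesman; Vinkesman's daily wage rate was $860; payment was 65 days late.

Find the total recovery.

Doubled: 2 × $12,870 = $25,740
Penalty days: min(65, 20) = 20
Waiting-time penalty: 20 × $860 = $17,200
Subtotal: $12,870 + $25,740 + $17,200 = $55,810
Attorney fees: 10% of $55,810 = $5,581
Total award: $55,810 + $5,581 = $61,391

$61,391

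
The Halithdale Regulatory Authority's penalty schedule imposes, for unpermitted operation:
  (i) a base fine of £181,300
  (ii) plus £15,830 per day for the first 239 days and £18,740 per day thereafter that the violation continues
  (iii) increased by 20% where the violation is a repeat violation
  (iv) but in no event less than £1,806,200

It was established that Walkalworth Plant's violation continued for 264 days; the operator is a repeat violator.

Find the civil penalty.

First 239 days: 239 × £15,830 = £3,783,370
Remaining days: (264 − 239) × £18,740 = £468,500
Per-day component: £3,783,370 + £468,500 = £4,251,870
Base plus per-day: £181,300 + £4,251,870 = £4,433,170
Enhancement: 20% of £4,433,170 = £886,634
Enhanced fine: £4,433,170 + £886,634 = £5,319,804
Minimum £1,806,200: £5,319,804 meets the minimum, no increase.

£5,319,804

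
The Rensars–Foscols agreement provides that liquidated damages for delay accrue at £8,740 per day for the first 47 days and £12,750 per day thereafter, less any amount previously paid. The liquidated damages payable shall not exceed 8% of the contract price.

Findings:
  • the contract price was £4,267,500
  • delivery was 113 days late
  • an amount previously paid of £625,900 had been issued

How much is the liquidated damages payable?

First 47 days: 47 × £8,740 = £410,780
Remaining days: (113 − 47) × £12,750 = £841,500
Accrued per-day damages: £410,780 + £841,500 = £1,252,280
Less amount previously paid: £1,252,280 − £625,900 = £626,380
Cap: 8% of £4,267,500 = £341,400
Cap at £341,400: £626,380 exceeds the cap → £341,400

£341,400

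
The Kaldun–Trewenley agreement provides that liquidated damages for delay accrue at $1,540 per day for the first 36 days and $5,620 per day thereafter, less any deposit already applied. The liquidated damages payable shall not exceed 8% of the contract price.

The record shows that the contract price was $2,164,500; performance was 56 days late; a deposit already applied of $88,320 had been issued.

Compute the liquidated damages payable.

First 36 days: 36 × $1,540 = $55,440
Remaining days: (56 − 36) × $5,620 = $112,400
Accrued per-day damages: $55,440 + $112,400 = $167,840
Less deposit already applied: $167,840 − $88,320 = $79,520
Cap: 8% of $2,164,500 = $173,160
Cap at $173,160: $79,520 is within the cap, no reduction.

$79,520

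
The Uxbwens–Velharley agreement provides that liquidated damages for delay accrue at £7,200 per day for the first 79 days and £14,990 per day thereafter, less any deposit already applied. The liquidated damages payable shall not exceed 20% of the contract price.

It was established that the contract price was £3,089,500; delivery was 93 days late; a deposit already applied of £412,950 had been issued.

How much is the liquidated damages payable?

Liquidated damages: £365,710

First 79 days: 79 × £7,200 = £568,800
Remaining days: (93 − 79) × £14,990 = £209,860
Accrued per-day damages: £568,800 + £209,860 = £778,660
Less deposit already applied: £778,660 − £412,950 = £365,710
Cap: 20% of £3,089,500 = £617,900
Cap at £617,900: £365,710 is within the cap, no reduction.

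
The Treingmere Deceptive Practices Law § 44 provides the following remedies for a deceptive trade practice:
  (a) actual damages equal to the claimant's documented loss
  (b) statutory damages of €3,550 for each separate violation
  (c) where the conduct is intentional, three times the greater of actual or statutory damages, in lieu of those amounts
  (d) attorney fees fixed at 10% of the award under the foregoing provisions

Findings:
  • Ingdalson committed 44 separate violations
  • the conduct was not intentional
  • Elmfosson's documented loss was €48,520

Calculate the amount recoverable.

Statutory damages: 44 × €3,550 = €156,200
Conduct not intentional: the in-lieu enhancement does not apply.
Actual plus statutory damages: €48,520 + €156,200 = €204,720
Attorney fees: 10% of €204,720 = €20,472
Total recovery: €204,720 + €20,472 = €225,192

€225,192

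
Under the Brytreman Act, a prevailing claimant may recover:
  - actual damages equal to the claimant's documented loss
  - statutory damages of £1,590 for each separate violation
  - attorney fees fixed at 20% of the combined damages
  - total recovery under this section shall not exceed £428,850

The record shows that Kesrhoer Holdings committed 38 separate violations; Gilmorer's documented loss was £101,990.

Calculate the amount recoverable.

Statutory damages: 38 × £1,590 = £60,420
Combined damages: £101,990 + £60,420 = £162,410
Attorney fees: 20% of £162,410 = £32,482
Total before cap: £162,410 + £32,482 = £194,892
Cap at £428,850: £194,892 is within the cap, no reduction.

Total recovery: £194,892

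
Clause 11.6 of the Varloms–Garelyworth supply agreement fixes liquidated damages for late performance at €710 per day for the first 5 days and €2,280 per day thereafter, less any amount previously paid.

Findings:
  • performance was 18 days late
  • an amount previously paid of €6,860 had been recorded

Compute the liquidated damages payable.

First 5 days: 5 × €710 = €3,550
Remaining days: (18 − 5) × €2,280 = €29,640
Accrued per-day damages: €3,550 + €29,640 = €33,190
Less amount previously paid: €33,190 − €6,860 = €26,330

Liquidated damages: €26,330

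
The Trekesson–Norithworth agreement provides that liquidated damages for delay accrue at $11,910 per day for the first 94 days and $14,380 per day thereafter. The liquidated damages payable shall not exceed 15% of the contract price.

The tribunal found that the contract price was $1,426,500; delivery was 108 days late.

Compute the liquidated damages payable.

First 94 days: 94 × $11,910 = $1,119,540
Remaining days: (108 − 94) × $14,380 = $201,320
Accrued per-day damages: $1,119,540 + $201,320 = $1,320,860
Cap: 15% of $1,426,500 = $213,975
Cap at $213,975: $1,320,860 exceeds the cap → $213,975

Liquidated damages: $213,975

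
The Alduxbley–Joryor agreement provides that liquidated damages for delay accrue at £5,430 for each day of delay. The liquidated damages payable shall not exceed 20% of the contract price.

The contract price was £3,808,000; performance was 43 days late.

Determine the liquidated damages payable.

Per-day damages: 43 × £5,430 = £233,490
Cap: 20% of £3,808,000 = £761,600
Cap at £761,600: £233,490 is within the cap, no reduction.

£233,490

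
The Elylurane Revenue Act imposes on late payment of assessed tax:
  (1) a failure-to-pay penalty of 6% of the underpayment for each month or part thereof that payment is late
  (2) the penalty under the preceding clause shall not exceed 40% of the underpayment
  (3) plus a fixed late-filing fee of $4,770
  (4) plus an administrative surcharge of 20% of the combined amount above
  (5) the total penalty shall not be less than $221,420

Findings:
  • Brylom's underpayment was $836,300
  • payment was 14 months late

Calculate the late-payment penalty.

$407,148

Accrued rate: 6% × 14 = 84%, capped at 40% → 40%
Failure-to-pay penalty: 40% of $836,300 = $334,520
Penalty before surcharge: $334,520 + $4,770 = $339,290
Administrative surcharge: 20% of $339,290 = $67,858
Total penalty: $339,290 + $67,858 = $407,148
Minimum $221,420: $407,148 meets the minimum, no increase.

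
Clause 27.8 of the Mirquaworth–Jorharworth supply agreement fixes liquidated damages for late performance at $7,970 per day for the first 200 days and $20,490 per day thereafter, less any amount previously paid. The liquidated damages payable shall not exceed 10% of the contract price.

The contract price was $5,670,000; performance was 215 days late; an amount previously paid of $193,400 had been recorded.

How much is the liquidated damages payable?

$567,000

First 200 days: 200 × $7,970 = $1,594,000
Remaining days: (215 − 200) × $20,490 = $307,350
Accrued per-day damages: $1,594,000 + $307,350 = $1,901,350
Less amount previously paid: $1,901,350 − $193,400 = $1,707,950
Cap: 10% of $5,670,000 = $567,000
Cap at $567,000: $1,707,950 exceeds the cap → $567,000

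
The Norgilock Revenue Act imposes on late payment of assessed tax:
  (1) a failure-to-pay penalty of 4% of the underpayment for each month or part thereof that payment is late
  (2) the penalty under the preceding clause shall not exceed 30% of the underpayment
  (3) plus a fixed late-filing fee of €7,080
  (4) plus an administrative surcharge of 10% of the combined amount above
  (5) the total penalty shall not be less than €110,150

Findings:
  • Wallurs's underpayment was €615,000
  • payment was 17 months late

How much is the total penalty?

€210,738

Accrued rate: 4% × 17 = 68%, capped at 30% → 30%
Failure-to-pay penalty: 30% of €615,000 = €184,500
Penalty before surcharge: €184,500 + €7,080 = €191,580
Administrative surcharge: 10% of €191,580 = €19,158
Total penalty: €191,580 + €19,158 = €210,738
Minimum €110,150: €210,738 meets the minimum, no increase.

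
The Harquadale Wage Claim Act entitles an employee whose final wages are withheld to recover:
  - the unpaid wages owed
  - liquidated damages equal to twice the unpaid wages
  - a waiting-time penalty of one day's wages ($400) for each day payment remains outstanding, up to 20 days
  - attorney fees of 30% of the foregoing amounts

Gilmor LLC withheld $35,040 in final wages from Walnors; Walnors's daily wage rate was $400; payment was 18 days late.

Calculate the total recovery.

$146,016

Doubled: 2 × $35,040 = $70,080
Penalty days: min(18, 20) = 18
Waiting-time penalty: 18 × $400 = $7,200
Subtotal: $35,040 + $70,080 + $7,200 = $112,320
Attorney fees: 30% of $112,320 = $33,696
Total award: $112,320 + $33,696 = $146,016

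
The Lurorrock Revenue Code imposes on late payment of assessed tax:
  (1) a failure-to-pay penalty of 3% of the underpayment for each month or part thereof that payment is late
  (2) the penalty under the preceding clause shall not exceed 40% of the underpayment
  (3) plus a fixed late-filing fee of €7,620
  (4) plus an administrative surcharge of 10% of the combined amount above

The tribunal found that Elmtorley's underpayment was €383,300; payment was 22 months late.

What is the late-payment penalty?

Accrued rate: 3% × 22 = 66%, capped at 40% → 40%
Failure-to-pay penalty: 40% of €383,300 = €153,320
Penalty before surcharge: €153,320 + €7,620 = €160,940
Administrative surcharge: 10% of €160,940 = €16,094
Total penalty: €160,940 + €16,094 = €177,034

€177,034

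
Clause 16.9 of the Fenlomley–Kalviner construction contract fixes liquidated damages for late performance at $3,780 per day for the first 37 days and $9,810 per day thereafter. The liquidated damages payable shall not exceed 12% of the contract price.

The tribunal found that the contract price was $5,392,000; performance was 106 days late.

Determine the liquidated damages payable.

$647,040

First 37 days: 37 × $3,780 = $139,860
Remaining days: (106 − 37) × $9,810 = $676,890
Accrued per-day damages: $139,860 + $676,890 = $816,750
Cap: 12% of $5,392,000 = $647,040
Cap at $647,040: $816,750 exceeds the cap → $647,040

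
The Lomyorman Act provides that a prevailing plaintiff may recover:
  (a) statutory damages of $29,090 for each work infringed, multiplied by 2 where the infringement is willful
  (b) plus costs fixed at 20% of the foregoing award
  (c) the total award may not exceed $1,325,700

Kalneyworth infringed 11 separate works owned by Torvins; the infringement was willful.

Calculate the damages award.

Statutory damages: 11 × $29,090 = $319,990
Doubled: 2 × $319,990 = $639,980
Costs: 20% of $639,980 = $127,996
Award plus costs: $639,980 + $127,996 = $767,976
Cap at $1,325,700: $767,976 is within the cap, no reduction.

$767,976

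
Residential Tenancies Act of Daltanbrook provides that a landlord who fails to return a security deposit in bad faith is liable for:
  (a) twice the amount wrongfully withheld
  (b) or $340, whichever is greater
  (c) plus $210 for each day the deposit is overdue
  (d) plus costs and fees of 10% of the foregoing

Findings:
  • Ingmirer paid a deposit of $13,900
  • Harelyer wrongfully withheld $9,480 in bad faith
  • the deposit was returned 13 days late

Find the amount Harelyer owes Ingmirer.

$23,859

Doubled: 2 × $9,480 = $18,960
Minimum $340: $18,960 meets the minimum, no increase.
Late-return penalty: 13 × $210 = $2,730
Damages plus late penalty: $18,960 + $2,730 = $21,690
Costs and fees: 10% of $21,690 = $2,169
Total recovery: $21,690 + $2,169 = $23,859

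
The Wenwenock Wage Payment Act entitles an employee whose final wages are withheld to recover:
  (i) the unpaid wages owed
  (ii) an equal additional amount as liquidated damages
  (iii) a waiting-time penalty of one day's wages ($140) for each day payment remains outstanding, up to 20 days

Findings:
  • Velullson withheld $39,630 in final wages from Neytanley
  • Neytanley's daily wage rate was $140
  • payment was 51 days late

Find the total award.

Liquidated damages (equal amount): $39,630
Penalty days: min(51, 20) = 20
Waiting-time penalty: 20 × $140 = $2,800
Total award: $39,630 + $39,630 + $2,800 = $82,060

$82,060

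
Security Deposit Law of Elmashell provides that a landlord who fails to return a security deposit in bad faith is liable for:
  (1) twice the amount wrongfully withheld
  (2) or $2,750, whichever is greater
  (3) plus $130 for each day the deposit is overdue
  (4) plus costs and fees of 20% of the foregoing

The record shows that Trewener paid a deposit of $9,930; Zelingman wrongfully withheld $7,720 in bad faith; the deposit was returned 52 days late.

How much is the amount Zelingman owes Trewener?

$26,640

Doubled: 2 × $7,720 = $15,440
Minimum $2,750: $15,440 meets the minimum, no increase.
Late-return penalty: 52 × $130 = $6,760
Damages plus late penalty: $15,440 + $6,760 = $22,200
Costs and fees: 20% of $22,200 = $4,440
Total recovery: $22,200 + $4,440 = $26,640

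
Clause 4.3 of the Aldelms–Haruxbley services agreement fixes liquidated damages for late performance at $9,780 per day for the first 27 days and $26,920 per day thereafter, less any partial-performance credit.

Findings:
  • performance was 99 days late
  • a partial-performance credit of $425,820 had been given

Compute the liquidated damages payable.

$1,776,480

First 27 days: 27 × $9,780 = $264,060
Remaining days: (99 − 27) × $26,920 = $1,938,240
Accrued per-day damages: $264,060 + $1,938,240 = $2,202,300
Less partial-performance credit: $2,202,300 − $425,820 = $1,776,480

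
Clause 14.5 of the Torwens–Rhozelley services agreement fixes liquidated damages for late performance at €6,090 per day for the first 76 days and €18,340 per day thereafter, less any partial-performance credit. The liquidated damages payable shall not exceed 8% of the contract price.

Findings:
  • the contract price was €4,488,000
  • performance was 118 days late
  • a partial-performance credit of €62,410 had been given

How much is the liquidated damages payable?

First 76 days: 76 × €6,090 = €462,840
Remaining days: (118 − 76) × €18,340 = €770,280
Accrued per-day damages: €462,840 + €770,280 = €1,233,120
Less partial-performance credit: €1,233,120 − €62,410 = €1,170,710
Cap: 8% of €4,488,000 = €359,040
Cap at €359,040: €1,170,710 exceeds the cap → €359,040

€359,040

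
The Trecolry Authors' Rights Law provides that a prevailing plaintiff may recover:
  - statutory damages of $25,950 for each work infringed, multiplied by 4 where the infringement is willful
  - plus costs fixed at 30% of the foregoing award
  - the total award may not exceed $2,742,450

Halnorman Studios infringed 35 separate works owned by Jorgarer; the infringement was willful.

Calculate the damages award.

Award: $2,742,450

Statutory damages: 35 × $25,950 = $908,250
Multiplied by 4: 4 × $908,250 = $3,633,000
Costs: 30% of $3,633,000 = $1,089,900
Award plus costs: $3,633,000 + $1,089,900 = $4,722,900
Cap at $2,742,450: $4,722,900 exceeds the cap → $2,742,450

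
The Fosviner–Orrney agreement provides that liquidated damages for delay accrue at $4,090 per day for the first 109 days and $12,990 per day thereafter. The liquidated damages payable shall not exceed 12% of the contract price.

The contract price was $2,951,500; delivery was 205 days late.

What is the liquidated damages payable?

First 109 days: 109 × $4,090 = $445,810
Remaining days: (205 − 109) × $12,990 = $1,247,040
Accrued per-day damages: $445,810 + $1,247,040 = $1,692,850
Cap: 12% of $2,951,500 = $354,180
Cap at $354,180: $1,692,850 exceeds the cap → $354,180

$354,180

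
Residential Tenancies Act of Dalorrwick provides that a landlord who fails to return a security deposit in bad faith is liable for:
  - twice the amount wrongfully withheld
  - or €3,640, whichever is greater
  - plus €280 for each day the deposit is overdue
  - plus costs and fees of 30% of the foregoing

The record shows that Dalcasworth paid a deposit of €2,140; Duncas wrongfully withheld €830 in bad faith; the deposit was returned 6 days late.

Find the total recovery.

€6,916

Doubled: 2 × €830 = €1,660
Minimum €3,640: €1,660 is below the minimum → €3,640
Late-return penalty: 6 × €280 = €1,680
Damages plus late penalty: €3,640 + €1,680 = €5,320
Costs and fees: 30% of €5,320 = €1,596
Total recovery: €5,320 + €1,596 = €6,916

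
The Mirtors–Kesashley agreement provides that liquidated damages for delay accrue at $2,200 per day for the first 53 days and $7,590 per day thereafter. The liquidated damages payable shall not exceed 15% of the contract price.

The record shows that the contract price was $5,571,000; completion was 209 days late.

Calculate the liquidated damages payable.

$835,650

First 53 days: 53 × $2,200 = $116,600
Remaining days: (209 − 53) × $7,590 = $1,184,040
Accrued per-day damages: $116,600 + $1,184,040 = $1,300,640
Cap: 15% of $5,571,000 = $835,650
Cap at $835,650: $1,300,640 exceeds the cap → $835,650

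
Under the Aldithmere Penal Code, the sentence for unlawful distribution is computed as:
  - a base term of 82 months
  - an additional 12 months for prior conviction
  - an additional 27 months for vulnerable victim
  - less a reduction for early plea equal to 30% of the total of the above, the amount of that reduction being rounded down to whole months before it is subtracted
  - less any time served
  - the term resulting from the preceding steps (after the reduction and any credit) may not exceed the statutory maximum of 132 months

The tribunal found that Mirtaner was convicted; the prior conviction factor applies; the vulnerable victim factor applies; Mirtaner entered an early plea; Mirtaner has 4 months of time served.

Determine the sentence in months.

81 months

Prior conviction enhancement: +12 months
Vulnerable victim enhancement: +27 months
Adjusted term: 82 months + 12 months + 27 months = 121 months
Early plea reduction: 30% of 121 months = 36 months (rounded down)
After reduction: 121 − 36 = 85 months
Less time served: 85 months − 4 months = 81 months
Cap at 132 months: 81 months is within the cap, no reduction.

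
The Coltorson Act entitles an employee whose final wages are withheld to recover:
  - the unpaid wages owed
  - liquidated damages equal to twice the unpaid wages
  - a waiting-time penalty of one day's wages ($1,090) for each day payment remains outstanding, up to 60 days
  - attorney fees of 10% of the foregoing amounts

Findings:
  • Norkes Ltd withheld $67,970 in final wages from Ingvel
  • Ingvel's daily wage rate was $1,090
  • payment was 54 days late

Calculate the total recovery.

Doubled: 2 × $67,970 = $135,940
Penalty days: min(54, 60) = 54
Waiting-time penalty: 54 × $1,090 = $58,860
Subtotal: $67,970 + $135,940 + $58,860 = $262,770
Attorney fees: 10% of $262,770 = $26,277
Total award: $262,770 + $26,277 = $289,047

$289,047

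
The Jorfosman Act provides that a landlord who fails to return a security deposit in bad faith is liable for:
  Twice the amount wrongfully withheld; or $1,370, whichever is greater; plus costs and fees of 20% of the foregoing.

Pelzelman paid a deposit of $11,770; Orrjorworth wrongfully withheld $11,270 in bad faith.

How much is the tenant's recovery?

$27,048

Doubled: 2 × $11,270 = $22,540
Minimum $1,370: $22,540 meets the minimum, no increase.
Costs and fees: 20% of $22,540 = $4,508
Total recovery: $22,540 + $4,508 = $27,048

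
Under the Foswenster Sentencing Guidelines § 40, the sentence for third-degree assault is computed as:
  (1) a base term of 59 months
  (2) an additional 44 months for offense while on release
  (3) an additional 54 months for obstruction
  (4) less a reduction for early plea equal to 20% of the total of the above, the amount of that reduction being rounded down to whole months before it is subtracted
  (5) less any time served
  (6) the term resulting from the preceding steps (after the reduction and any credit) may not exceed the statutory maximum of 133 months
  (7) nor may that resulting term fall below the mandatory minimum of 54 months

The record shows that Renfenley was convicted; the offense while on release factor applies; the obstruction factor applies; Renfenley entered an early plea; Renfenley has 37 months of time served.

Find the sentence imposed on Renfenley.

Offense while on release enhancement: +44 months
Obstruction enhancement: +54 months
Adjusted term: 59 months + 44 months + 54 months = 157 months
Early plea reduction: 20% of 157 months = 31 months (rounded down)
After reduction: 157 − 31 = 126 months
Less time served: 126 months − 37 months = 89 months
Cap at 133 months: 89 months is within the cap, no reduction.
Minimum 54 months: 89 months meets the minimum, no increase.

Sentence: 89 months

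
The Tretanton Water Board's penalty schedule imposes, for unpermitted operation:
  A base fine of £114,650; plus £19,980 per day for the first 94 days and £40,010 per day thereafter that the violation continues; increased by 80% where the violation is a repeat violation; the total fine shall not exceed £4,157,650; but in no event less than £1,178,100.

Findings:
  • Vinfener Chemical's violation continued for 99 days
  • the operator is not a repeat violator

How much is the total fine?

First 94 days: 94 × £19,980 = £1,878,120
Remaining days: (99 − 94) × £40,010 = £200,050
Per-day component: £1,878,120 + £200,050 = £2,078,170
Base plus per-day: £114,650 + £2,078,170 = £2,192,820
The operator is not a repeat violator: no 80% increase.
Cap at £4,157,650: £2,192,820 is within the cap, no reduction.
Minimum £1,178,100: £2,192,820 meets the minimum, no increase.

£2,192,820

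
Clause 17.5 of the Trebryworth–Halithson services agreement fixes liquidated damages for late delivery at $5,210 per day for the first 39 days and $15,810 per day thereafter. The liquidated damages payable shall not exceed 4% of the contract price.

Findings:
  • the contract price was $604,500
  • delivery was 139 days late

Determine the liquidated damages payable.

$24,180

First 39 days: 39 × $5,210 = $203,190
Remaining days: (139 − 39) × $15,810 = $1,581,000
Accrued per-day damages: $203,190 + $1,581,000 = $1,784,190
Cap: 4% of $604,500 = $24,180
Cap at $24,180: $1,784,190 exceeds the cap → $24,180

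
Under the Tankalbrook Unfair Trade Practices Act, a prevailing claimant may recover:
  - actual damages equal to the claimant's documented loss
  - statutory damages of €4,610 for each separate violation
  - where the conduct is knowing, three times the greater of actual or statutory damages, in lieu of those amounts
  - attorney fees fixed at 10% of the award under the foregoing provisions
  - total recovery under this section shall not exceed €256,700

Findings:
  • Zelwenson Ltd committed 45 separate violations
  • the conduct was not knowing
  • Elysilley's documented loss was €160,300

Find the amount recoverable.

Statutory damages: 45 × €4,610 = €207,450
Conduct not knowing: the in-lieu enhancement does not apply.
Actual plus statutory damages: €160,300 + €207,450 = €367,750
Attorney fees: 10% of €367,750 = €36,775
Total before cap: €367,750 + €36,775 = €404,525
Cap at €256,700: €404,525 exceeds the cap → €256,700

€256,700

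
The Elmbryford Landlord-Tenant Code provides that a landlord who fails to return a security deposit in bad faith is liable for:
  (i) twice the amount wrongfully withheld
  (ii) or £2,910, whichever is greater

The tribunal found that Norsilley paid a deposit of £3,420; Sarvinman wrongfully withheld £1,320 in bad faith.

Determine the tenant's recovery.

Doubled: 2 × £1,320 = £2,640
Minimum £2,910: £2,640 is below the minimum → £2,910

£2,910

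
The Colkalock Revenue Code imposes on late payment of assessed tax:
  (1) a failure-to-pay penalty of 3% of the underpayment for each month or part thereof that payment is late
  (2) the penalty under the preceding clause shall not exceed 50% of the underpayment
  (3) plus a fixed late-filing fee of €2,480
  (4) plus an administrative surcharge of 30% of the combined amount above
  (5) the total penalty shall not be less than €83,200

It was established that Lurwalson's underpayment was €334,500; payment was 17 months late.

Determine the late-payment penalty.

Accrued rate: 3% × 17 = 51%, capped at 50% → 50%
Failure-to-pay penalty: 50% of €334,500 = €167,250
Penalty before surcharge: €167,250 + €2,480 = €169,730
Administrative surcharge: 30% of €169,730 = €50,919
Total penalty: €169,730 + €50,919 = €220,649
Minimum €83,200: €220,649 meets the minimum, no increase.

€220,649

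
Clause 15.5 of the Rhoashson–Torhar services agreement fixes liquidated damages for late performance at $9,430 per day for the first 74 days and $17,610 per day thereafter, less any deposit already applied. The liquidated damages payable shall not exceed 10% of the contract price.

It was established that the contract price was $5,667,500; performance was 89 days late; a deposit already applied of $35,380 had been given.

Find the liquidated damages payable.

First 74 days: 74 × $9,430 = $697,820
Remaining days: (89 − 74) × $17,610 = $264,150
Accrued per-day damages: $697,820 + $264,150 = $961,970
Less deposit already applied: $961,970 − $35,380 = $926,590
Cap: 10% of $5,667,500 = $566,750
Cap at $566,750: $926,590 exceeds the cap → $566,750

$566,750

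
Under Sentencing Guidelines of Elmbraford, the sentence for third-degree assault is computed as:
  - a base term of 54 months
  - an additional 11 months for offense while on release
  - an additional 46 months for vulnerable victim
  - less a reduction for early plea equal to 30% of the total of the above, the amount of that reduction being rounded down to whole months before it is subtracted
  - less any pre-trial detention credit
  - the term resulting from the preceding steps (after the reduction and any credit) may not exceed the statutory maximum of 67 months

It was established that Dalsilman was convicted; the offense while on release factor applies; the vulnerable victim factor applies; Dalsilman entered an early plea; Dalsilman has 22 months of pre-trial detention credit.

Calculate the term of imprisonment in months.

Offense while on release enhancement: +11 months
Vulnerable victim enhancement: +46 months
Adjusted term: 54 months + 11 months + 46 months = 111 months
Early plea reduction: 30% of 111 months = 33 months (rounded down)
After reduction: 111 − 33 = 78 months
Less pre-trial detention credit: 78 months − 22 months = 56 months
Cap at 67 months: 56 months is within the cap, no reduction.

56 months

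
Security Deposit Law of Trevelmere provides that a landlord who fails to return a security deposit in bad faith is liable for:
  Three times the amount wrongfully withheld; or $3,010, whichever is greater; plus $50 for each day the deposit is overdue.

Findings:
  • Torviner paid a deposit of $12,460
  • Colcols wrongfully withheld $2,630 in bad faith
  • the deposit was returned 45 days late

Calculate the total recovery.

$10,140

Trebled: 3 × $2,630 = $7,890
Minimum $3,010: $7,890 meets the minimum, no increase.
Late-return penalty: 45 × $50 = $2,250
Damages plus late penalty: $7,890 + $2,250 = $10,140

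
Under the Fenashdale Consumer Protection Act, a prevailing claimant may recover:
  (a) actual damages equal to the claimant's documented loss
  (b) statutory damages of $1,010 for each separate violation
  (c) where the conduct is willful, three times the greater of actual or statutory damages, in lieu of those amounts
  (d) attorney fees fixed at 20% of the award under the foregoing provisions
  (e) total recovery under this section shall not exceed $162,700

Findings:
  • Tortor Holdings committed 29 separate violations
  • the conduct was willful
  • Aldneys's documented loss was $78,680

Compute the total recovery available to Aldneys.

Statutory damages: 29 × $1,010 = $29,290
Greater of actual damages ($78,680) or statutory damages ($29,290): $78,680
Trebled: 3 × $78,680 = $236,040
Attorney fees: 20% of $236,040 = $47,208
Total before cap: $236,040 + $47,208 = $283,248
Cap at $162,700: $283,248 exceeds the cap → $162,700

$162,700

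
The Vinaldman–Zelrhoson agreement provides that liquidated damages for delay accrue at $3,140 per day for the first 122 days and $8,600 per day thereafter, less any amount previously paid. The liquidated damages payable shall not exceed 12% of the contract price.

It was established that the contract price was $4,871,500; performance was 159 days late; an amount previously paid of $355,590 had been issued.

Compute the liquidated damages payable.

$345,690

First 122 days: 122 × $3,140 = $383,080
Remaining days: (159 − 122) × $8,600 = $318,200
Accrued per-day damages: $383,080 + $318,200 = $701,280
Less amount previously paid: $701,280 − $355,590 = $345,690
Cap: 12% of $4,871,500 = $584,580
Cap at $584,580: $345,690 is within the cap, no reduction.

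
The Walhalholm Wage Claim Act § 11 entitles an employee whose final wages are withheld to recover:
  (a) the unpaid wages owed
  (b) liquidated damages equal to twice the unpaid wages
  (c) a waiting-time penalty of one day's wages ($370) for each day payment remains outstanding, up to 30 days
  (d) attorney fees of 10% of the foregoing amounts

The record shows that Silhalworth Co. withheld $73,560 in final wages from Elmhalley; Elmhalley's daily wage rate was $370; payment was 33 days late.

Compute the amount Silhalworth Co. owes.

Doubled: 2 × $73,560 = $147,120
Penalty days: min(33, 30) = 30
Waiting-time penalty: 30 × $370 = $11,100
Subtotal: $73,560 + $147,120 + $11,100 = $231,780
Attorney fees: 10% of $231,780 = $23,178
Total award: $231,780 + $23,178 = $254,958

$254,958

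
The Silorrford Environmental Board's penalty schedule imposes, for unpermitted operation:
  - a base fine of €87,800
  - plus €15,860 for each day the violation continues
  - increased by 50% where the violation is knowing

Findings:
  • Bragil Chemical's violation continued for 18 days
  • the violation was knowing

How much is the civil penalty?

Per-day component: 18 × €15,860 = €285,480
Base plus per-day: €87,800 + €285,480 = €373,280
Enhancement: 50% of €373,280 = €186,640
Enhanced fine: €373,280 + €186,640 = €559,920

€559,920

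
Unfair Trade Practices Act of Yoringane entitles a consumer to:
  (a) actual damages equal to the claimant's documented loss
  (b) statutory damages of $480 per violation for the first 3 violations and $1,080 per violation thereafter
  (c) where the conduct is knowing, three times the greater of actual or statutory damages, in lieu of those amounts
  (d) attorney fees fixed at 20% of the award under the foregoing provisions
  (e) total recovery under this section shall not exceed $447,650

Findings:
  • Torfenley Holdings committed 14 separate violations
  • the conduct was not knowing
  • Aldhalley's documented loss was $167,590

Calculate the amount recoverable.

$217,092

First 3 violations: 3 × $480 = $1,440
Remaining violations: (14 − 3) × $1,080 = $11,880
Statutory damages: $1,440 + $11,880 = $13,320
Conduct not knowing: the in-lieu enhancement does not apply.
Actual plus statutory damages: $167,590 + $13,320 = $180,910
Attorney fees: 20% of $180,910 = $36,182
Total before cap: $180,910 + $36,182 = $217,092
Cap at $447,650: $217,092 is within the cap, no reduction.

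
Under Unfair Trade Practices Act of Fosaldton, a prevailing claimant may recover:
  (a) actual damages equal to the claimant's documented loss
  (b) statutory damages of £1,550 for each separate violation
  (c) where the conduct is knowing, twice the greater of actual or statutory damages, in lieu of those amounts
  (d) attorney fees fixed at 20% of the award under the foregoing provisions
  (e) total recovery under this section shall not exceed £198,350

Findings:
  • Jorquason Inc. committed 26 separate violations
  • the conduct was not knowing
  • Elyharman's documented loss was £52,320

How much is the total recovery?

£111,144

Statutory damages: 26 × £1,550 = £40,300
Conduct not knowing: the in-lieu enhancement does not apply.
Actual plus statutory damages: £52,320 + £40,300 = £92,620
Attorney fees: 20% of £92,620 = £18,524
Total before cap: £92,620 + £18,524 = £111,144
Cap at £198,350: £111,144 is within the cap, no reduction.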